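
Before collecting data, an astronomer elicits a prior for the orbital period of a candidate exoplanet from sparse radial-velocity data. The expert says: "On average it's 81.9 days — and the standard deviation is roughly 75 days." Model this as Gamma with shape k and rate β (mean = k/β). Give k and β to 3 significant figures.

k ≈ 1.19, β ≈ 0.0146

For Gamma(k, rate β): mean = k/β, variance = k/β², so CV = 1/√k.
CV = SD/mean = 75/81.9 = 0.9158, hence k = 1/CV² = 1.19.
Then β = k/mean = 1.19/81.9 = 0.0146.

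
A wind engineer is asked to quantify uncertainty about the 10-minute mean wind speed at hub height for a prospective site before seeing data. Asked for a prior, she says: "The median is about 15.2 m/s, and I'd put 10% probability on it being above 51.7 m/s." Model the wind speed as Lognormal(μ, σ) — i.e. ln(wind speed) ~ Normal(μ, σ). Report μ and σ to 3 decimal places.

μ ≈ 2.721, σ ≈ 0.955

If T ~ Lognormal(μ,σ) then ln T ~ Normal(μ,σ), so the p-quantile of ln T is μ + z_p·σ.
ln(15.2) = 2.721 and ln(51.7) = 3.945; z_{0.5} = 0, z_{0.9} = 1.282.
σ = (3.945 − 2.721)/(1.282 − (0)) = 0.955.
μ = 2.721 − (0)·0.955 = 2.721.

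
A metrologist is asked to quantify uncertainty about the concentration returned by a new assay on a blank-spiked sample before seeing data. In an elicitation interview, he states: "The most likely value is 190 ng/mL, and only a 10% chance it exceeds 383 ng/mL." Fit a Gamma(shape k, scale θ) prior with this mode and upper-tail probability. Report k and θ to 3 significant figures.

k ≈ 4.9, θ ≈ 48.7

Gamma(k,θ) with k>1 has mode (k−1)θ, so θ = 190/(k−1).
Need P(X < 383) = 0.9 with θ tied to k this way. Start at k = 2, θ = 190: P(X<383) ≈ 0.598.
Too low — raise k to concentrate. Iterating converges to k ≈ 4.9.
Then θ = 190/(4.9−1) ≈ 48.7.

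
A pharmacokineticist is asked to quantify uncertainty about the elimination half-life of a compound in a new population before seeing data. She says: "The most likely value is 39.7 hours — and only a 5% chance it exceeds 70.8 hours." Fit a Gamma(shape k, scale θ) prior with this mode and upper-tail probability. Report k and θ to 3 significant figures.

k ≈ 9.33, θ ≈ 4.77

Gamma(k,θ) with k>1 has mode (k−1)θ, so θ = 39.7/(k−1).
Need P(X < 70.8) = 0.95 with θ tied to k this way. Start at k = 2, θ = 39.7: P(X<70.8) ≈ 0.532.
Too low — raise k to concentrate. Iterating converges to k ≈ 9.33.
Then θ = 39.7/(9.33−1) ≈ 4.77.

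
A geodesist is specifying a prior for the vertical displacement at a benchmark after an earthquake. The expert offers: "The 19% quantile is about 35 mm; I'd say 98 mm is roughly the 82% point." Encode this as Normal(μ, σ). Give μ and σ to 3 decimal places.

The p-quantile of Normal(μ,σ) is μ + z_p·σ, with z_{0.19} = -0.8779 and z_{0.82} = 0.9154.
Eliminate σ: μ = (z₂·x₁ − z₁·x₂)/(z₂ − z₁) = (0.9154·35 − (-0.8779)·98)/1.793 = 65.842.
Then σ = (x₂ − x₁)/(z₂ − z₁) = (98 − 35)/1.793 = 35.132.

μ = 65.842, σ = 35.132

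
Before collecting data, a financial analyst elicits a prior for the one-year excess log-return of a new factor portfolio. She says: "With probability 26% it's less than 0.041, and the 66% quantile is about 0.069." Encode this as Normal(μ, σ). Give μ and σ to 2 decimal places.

μ = 0.06, σ = 0.03

For Normal(μ,σ), the p-quantile is μ + z_p·σ. Here z_{0.26} = -0.6433, z_{0.66} = 0.4125.
So 0.041 = μ − 0.6433σ and 0.069 = μ + 0.4125σ.
Subtracting: σ = (0.069 − 0.041)/(0.4125 − (-0.6433)) = 0.03.
Then μ = 0.041 − (-0.6433)·0.03 = 0.06.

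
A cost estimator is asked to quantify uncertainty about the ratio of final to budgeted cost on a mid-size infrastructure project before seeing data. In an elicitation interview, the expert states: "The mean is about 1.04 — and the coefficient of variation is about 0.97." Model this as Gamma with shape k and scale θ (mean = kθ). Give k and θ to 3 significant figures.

k ≈ 1.06, θ ≈ 0.979

For Gamma(k, scale θ): mean = kθ, variance = kθ², so CV = 1/√k.
CV = 0.97, hence k = 1/CV² = 1.06.
Then θ = mean/k = 1.04/1.06 = 0.979.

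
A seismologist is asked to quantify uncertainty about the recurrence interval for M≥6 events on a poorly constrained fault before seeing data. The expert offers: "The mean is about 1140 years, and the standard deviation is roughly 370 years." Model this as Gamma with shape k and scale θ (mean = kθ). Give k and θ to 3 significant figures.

For Gamma(k, scale θ): mean = kθ, variance = kθ², so CV = 1/√k.
CV = SD/mean = 370/1140 = 0.3246, hence k = 1/CV² = 9.49.
Then θ = mean/k = 1140/9.49 = 120.

k ≈ 9.49, θ ≈ 120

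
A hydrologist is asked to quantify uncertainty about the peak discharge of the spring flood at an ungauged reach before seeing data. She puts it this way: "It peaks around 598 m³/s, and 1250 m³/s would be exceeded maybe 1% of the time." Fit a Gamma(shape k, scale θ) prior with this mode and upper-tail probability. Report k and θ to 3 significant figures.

k ≈ 9.96, θ ≈ 66.7

Gamma(k,θ) with k>1 has mode (k−1)θ, so θ = 598/(k−1).
Need P(X < 1250) = 0.99 with θ tied to k this way. Start at k = 2, θ = 598: P(X<1250) ≈ 0.618.
Too low — raise k to concentrate. Iterating converges to k ≈ 9.96.
Then θ = 598/(9.96−1) ≈ 66.7.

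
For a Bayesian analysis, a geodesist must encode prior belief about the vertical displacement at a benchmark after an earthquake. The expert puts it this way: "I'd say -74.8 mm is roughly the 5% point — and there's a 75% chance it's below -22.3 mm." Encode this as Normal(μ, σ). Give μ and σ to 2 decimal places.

For Normal(μ,σ), the p-quantile is μ + z_p·σ. Here z_{0.05} = -1.645, z_{0.75} = 0.6745.
So -74.8 = μ − 1.645σ and -22.3 = μ + 0.6745σ.
Subtracting: σ = (-22.3 − -74.8)/(0.6745 − (-1.645)) = 22.64.
Then μ = -74.8 − (-1.645)·22.64 = -37.57.

μ = -37.57, σ = 22.64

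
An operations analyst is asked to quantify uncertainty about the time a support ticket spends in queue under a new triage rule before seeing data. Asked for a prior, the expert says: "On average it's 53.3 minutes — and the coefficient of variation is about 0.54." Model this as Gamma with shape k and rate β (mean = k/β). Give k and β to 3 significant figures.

For Gamma(k, rate β): mean = k/β, variance = k/β², so CV = 1/√k.
CV = 0.54, hence k = 1/CV² = 3.43.
Then β = k/mean = 3.43/53.3 = 0.0643.

k ≈ 3.43, β ≈ 0.0643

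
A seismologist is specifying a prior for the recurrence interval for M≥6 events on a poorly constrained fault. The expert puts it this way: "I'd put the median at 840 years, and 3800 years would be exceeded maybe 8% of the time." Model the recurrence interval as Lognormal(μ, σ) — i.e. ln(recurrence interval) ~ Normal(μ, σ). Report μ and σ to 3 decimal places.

μ ≈ 6.733, σ ≈ 1.074

If T ~ Lognormal(μ,σ) then ln T ~ Normal(μ,σ), so the p-quantile of ln T is μ + z_p·σ.
ln(840) = 6.733 and ln(3800) = 8.243; z_{0.5} = 0, z_{0.92} = 1.405.
σ = (8.243 − 6.733)/(1.405 − (0)) = 1.074.
μ = 6.733 − (0)·1.074 = 6.733.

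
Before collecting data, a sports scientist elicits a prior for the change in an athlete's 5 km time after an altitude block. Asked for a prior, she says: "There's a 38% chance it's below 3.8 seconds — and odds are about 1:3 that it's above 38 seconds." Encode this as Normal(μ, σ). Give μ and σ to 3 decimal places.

μ = 14.461, σ = 34.899

For Normal(μ,σ), the p-quantile is μ + z_p·σ. Here z_{0.38} = -0.3055, z_{0.75} = 0.6745.
So 3.8 = μ − 0.3055σ and 38 = μ + 0.6745σ.
Subtracting: σ = (38 − 3.8)/(0.6745 − (-0.3055)) = 34.899.
Then μ = 3.8 − (-0.3055)·34.899 = 14.461.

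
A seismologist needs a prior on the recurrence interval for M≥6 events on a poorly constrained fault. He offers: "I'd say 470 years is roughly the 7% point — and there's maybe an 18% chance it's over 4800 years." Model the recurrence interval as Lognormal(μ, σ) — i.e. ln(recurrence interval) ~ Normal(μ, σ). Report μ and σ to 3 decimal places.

If T ~ Lognormal(μ,σ) then ln T ~ Normal(μ,σ), so the p-quantile of ln T is μ + z_p·σ.
ln(470) = 6.153 and ln(4800) = 8.476; z_{0.07} = -1.476, z_{0.82} = 0.9154.
σ = (8.476 − 6.153)/(0.9154 − (-1.476)) = 0.972.
μ = 6.153 − (-1.476)·0.972 = 7.587.

μ ≈ 7.587, σ ≈ 0.972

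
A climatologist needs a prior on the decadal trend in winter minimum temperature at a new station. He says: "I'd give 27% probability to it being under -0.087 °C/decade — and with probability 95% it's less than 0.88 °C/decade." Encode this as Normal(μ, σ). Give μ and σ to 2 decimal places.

The p-quantile of Normal(μ,σ) is μ + z_p·σ, with z_{0.27} = -0.6128 and z_{0.95} = 1.645.
Eliminate σ: μ = (z₂·x₁ − z₁·x₂)/(z₂ − z₁) = (1.645·-0.087 − (-0.6128)·0.88)/2.258 = 0.18.
Then σ = (x₂ − x₁)/(z₂ − z₁) = (0.88 − -0.087)/2.258 = 0.43.

μ = 0.18, σ = 0.43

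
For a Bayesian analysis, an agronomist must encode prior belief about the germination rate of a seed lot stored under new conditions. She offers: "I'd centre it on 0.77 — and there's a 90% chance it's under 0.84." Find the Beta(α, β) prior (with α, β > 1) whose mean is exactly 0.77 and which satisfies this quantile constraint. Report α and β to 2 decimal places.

With mean 0.77 fixed, write α = 0.77s, β = 0.23s where s = α+β.
Need P(θ < 0.84) = 0.9 under Beta(0.77s, 0.23s). Normal approximation: (q−m)/√(m(1−m)/s) ≈ z_{0.9} = 1.28, so s ≈ 0.77·0.23·(1.28)²/(0.84−0.77)² = 59.4.
At s = 59.4: P(θ<0.84) ≈ 0.909. Adjusting to match 0.9 gives s ≈ 55.04.
So α = 0.77·55.04 ≈ 42.38, β = 0.23·55.04 ≈ 12.66.

α ≈ 42.38, β ≈ 12.66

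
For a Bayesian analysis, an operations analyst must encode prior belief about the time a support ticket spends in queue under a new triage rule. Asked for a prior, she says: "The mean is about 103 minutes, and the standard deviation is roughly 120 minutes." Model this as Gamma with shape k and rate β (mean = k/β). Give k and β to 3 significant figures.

For Gamma(k, rate β): mean = k/β, variance = k/β², so CV = 1/√k.
CV = SD/mean = 120/103 = 1.165, hence k = 1/CV² = 0.737.
Then β = k/mean = 0.737/103 = 0.00715.

k ≈ 0.737, β ≈ 0.00715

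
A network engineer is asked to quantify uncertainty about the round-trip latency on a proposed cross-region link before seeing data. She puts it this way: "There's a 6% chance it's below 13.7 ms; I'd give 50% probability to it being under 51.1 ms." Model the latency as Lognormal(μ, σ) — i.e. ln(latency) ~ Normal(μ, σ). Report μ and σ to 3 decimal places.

μ ≈ 3.934, σ ≈ 0.847

If T ~ Lognormal(μ,σ) then ln T ~ Normal(μ,σ), so the p-quantile of ln T is μ + z_p·σ.
ln(13.7) = 2.617 and ln(51.1) = 3.934; z_{0.06} = -1.555, z_{0.5} = 0.
σ = (3.934 − 2.617)/(0 − (-1.555)) = 0.847.
μ = 2.617 − (-1.555)·0.847 = 3.934.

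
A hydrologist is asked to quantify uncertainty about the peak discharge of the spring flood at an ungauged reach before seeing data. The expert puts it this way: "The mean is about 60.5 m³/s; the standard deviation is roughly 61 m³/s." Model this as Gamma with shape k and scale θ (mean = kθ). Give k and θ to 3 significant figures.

k ≈ 0.984, θ ≈ 61.5

For Gamma(k, scale θ): mean = kθ, variance = kθ², so CV = 1/√k.
CV = SD/mean = 61/60.5 = 1.008, hence k = 1/CV² = 0.984.
Then θ = mean/k = 60.5/0.984 = 61.5.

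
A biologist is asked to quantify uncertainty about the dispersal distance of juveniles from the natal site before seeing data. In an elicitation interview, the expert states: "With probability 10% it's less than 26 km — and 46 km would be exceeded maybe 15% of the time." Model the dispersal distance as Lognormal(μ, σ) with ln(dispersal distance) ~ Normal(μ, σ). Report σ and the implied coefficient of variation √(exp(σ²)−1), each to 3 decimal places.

σ ≈ 0.246, CV ≈ 0.250

If T ~ Lognormal(μ,σ) then ln T ~ Normal(μ,σ), so the p-quantile of ln T is μ + z_p·σ.
ln(26) = 3.258 and ln(46) = 3.829; z_{0.1} = -1.282, z_{0.85} = 1.036.
σ = (3.829 − 3.258)/(1.036 − (-1.282)) = 0.246.
μ = 3.258 − (-1.282)·0.246 = 3.574.
CV = √(exp(σ²)−1) = √(exp(0.0606)−1) = 0.250.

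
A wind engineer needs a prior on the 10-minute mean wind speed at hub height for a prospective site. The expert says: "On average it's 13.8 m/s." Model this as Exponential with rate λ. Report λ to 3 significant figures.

Exponential mean = 1/λ, so λ = 1/13.8 = 0.0725.

λ ≈ 0.0725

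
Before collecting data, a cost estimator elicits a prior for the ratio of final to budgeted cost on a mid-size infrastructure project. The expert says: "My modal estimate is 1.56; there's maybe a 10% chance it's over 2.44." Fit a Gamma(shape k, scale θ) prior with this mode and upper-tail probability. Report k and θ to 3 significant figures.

Gamma(k,θ) with k>1 has mode (k−1)θ, so θ = 1.56/(k−1).
Need P(X < 2.44) = 0.9 with θ tied to k this way. Start at k = 2, θ = 1.56: P(X<2.44) ≈ 0.463.
Too low — raise k to concentrate. Iterating converges to k ≈ 10.4.
Then θ = 1.56/(10.4−1) ≈ 0.167.

k ≈ 10.4, θ ≈ 0.167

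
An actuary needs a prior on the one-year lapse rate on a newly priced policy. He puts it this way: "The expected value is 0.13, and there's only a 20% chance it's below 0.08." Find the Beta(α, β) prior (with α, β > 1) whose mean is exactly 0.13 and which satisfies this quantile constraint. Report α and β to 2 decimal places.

With mean 0.13 fixed, write α = 0.13s, β = 0.87s where s = α+β.
Need P(θ < 0.08) = 0.2 under Beta(0.13s, 0.87s). Normal approximation: (q−m)/√(m(1−m)/s) ≈ z_{0.2} = -0.842, so s ≈ 0.13·0.87·(-0.842)²/(0.08−0.13)² = 32.0.
At s = 32.0: P(θ<0.08) ≈ 0.205. Adjusting to match 0.2 gives s ≈ 33.17.
So α = 0.13·33.17 ≈ 4.31, β = 0.87·33.17 ≈ 28.85.

α ≈ 4.31, β ≈ 28.85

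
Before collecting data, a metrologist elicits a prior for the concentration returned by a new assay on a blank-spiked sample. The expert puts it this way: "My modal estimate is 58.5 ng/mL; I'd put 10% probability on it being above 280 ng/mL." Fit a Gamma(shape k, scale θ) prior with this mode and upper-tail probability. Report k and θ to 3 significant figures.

k ≈ 1.73, θ ≈ 80.5

Gamma(k,θ) with k>1 has mode (k−1)θ, so θ = 58.5/(k−1).
Need P(X < 280) = 0.9 with θ tied to k this way. Start at k = 2, θ = 58.5: P(X<280) ≈ 0.952.
Too high — lower k to spread out. Iterating converges to k ≈ 1.73.
Then θ = 58.5/(1.73−1) ≈ 80.5.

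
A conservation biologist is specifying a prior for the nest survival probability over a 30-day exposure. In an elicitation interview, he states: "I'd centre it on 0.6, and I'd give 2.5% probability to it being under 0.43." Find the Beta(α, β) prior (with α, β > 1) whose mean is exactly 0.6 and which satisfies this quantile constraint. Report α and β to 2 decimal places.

α ≈ 19.62, β ≈ 13.08

With mean 0.6 fixed, write α = 0.6s, β = 0.4s where s = α+β.
Need P(θ < 0.43) = 0.025 under Beta(0.6s, 0.4s). Normal approximation: (q−m)/√(m(1−m)/s) ≈ z_{0.025} = -1.96, so s ≈ 0.6·0.4·(-1.96)²/(0.43−0.6)² = 31.9.
At s = 31.9: P(θ<0.43) ≈ 0.026. Adjusting to match 0.025 gives s ≈ 32.70.
So α = 0.6·32.70 ≈ 19.62, β = 0.4·32.70 ≈ 13.08.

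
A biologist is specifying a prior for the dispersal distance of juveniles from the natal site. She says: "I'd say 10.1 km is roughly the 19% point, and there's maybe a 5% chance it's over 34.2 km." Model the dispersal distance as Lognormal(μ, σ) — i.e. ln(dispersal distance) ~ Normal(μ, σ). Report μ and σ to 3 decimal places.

If T ~ Lognormal(μ,σ) then ln T ~ Normal(μ,σ), so the p-quantile of ln T is μ + z_p·σ.
ln(10.1) = 2.313 and ln(34.2) = 3.532; z_{0.19} = -0.8779, z_{0.95} = 1.645.
σ = (3.532 − 2.313)/(1.645 − (-0.8779)) = 0.483.
μ = 2.313 − (-0.8779)·0.483 = 2.737.

μ ≈ 2.737, σ ≈ 0.483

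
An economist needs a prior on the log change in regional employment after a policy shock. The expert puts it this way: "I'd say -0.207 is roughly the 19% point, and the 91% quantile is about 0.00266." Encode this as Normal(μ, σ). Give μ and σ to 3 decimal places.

For Normal(μ,σ), the p-quantile is μ + z_p·σ. Here z_{0.19} = -0.8779, z_{0.91} = 1.341.
So -0.207 = μ − 0.8779σ and 0.00266 = μ + 1.341σ.
Subtracting: σ = (0.00266 − -0.207)/(1.341 − (-0.8779)) = 0.094.
Then μ = -0.207 − (-0.8779)·0.094 = -0.124.

μ = -0.124, σ = 0.094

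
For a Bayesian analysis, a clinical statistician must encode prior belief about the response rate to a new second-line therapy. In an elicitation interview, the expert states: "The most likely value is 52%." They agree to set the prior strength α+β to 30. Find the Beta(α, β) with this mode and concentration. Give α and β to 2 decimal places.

α = 15.56, β = 14.44

For α,β > 1 the Beta mode is (α−1)/(α+β−2). With α+β = 30, the mode is (α−1)/28.
Set (α−1)/28 = 0.52 → α = 1 + 0.52·28 = 15.56.
β = 30 − α = 14.44.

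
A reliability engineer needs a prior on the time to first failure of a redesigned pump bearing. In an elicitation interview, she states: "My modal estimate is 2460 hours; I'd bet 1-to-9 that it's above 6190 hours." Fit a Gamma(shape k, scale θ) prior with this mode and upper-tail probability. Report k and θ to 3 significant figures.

Gamma(k,θ) with k>1 has mode (k−1)θ, so θ = 2460/(k−1).
Need P(X < 6190) = 0.9 with θ tied to k this way. Start at k = 2, θ = 2460: P(X<6190) ≈ 0.716.
Too low — raise k to concentrate. Iterating converges to k ≈ 3.26.
Then θ = 2460/(3.26−1) ≈ 1090.

k ≈ 3.26, θ ≈ 1090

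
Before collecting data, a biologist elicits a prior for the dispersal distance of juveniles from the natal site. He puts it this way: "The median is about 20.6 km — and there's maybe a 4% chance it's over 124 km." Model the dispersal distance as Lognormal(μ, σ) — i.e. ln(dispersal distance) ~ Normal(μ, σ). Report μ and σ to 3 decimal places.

μ ≈ 3.025, σ ≈ 1.025

If T ~ Lognormal(μ,σ) then ln T ~ Normal(μ,σ), so the p-quantile of ln T is μ + z_p·σ.
ln(20.6) = 3.025 and ln(124) = 4.82; z_{0.5} = 0, z_{0.96} = 1.751.
σ = (4.82 − 3.025)/(1.751 − (0)) = 1.025.
μ = 3.025 − (0)·1.025 = 3.025.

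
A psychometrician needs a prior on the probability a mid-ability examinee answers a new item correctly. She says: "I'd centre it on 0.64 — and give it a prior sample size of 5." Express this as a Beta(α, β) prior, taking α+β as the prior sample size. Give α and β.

Under the effective-sample-size interpretation, Beta(α, β) has prior mean α/(α+β) and prior sample size α+β.
So α+β = 5 and α/(α+β) = 0.64, giving α = 0.64·5 = 3.2 and β = 5 − 3.2 = 1.8.

α = 3.2, β = 1.8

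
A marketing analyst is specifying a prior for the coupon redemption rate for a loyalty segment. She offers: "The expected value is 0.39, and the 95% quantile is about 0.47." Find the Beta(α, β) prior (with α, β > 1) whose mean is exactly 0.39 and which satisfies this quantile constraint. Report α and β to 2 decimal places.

With mean 0.39 fixed, write α = 0.39s, β = 0.61s where s = α+β.
Need P(θ < 0.47) = 0.95 under Beta(0.39s, 0.61s). Normal approximation: (q−m)/√(m(1−m)/s) ≈ z_{0.95} = 1.64, so s ≈ 0.39·0.61·(1.64)²/(0.47−0.39)² = 100.6.
At s = 100.6: P(θ<0.47) ≈ 0.948. Adjusting to match 0.95 gives s ≈ 102.81.
So α = 0.39·102.81 ≈ 40.09, β = 0.61·102.81 ≈ 62.71.

α ≈ 40.09, β ≈ 62.71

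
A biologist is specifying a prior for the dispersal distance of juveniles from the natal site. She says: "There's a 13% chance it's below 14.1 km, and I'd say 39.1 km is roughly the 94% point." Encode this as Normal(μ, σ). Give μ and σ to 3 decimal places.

The p-quantile of Normal(μ,σ) is μ + z_p·σ, with z_{0.13} = -1.126 and z_{0.94} = 1.555.
Eliminate σ: μ = (z₂·x₁ − z₁·x₂)/(z₂ − z₁) = (1.555·14.1 − (-1.126)·39.1)/2.681 = 24.603.
Then σ = (x₂ − x₁)/(z₂ − z₁) = (39.1 − 14.1)/2.681 = 9.324.

μ = 24.603, σ = 9.324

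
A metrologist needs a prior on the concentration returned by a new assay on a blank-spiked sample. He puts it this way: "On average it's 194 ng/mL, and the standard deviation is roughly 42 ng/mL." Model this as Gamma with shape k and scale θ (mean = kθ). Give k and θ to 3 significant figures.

For Gamma(k, scale θ): mean = kθ, variance = kθ², so CV = 1/√k.
CV = SD/mean = 42/194 = 0.2165, hence k = 1/CV² = 21.3.
Then θ = mean/k = 194/21.3 = 9.09.

k ≈ 21.3, θ ≈ 9.09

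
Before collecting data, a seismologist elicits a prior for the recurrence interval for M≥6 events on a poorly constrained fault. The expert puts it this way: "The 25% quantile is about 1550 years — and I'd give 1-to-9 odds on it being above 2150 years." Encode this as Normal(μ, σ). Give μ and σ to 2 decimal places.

μ = 1756.89, σ = 306.74

The p-quantile of Normal(μ,σ) is μ + z_p·σ, with z_{0.25} = -0.6745 and z_{0.9} = 1.282.
Eliminate σ: μ = (z₂·x₁ − z₁·x₂)/(z₂ − z₁) = (1.282·1550 − (-0.6745)·2150)/1.956 = 1756.89.
Then σ = (x₂ − x₁)/(z₂ − z₁) = (2150 − 1550)/1.956 = 306.74.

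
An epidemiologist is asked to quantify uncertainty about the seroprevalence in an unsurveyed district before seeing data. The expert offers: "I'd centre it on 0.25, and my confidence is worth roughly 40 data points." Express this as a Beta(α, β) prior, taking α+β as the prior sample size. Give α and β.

Under the effective-sample-size interpretation, Beta(α, β) has prior mean α/(α+β) and prior sample size α+β.
So α+β = 40 and α/(α+β) = 0.25, giving α = 0.25·40 = 10 and β = 40 − 10 = 30.

α = 10, β = 30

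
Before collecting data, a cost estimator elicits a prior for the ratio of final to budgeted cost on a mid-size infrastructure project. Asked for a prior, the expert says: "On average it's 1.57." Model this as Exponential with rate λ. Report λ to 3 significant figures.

Exponential mean = 1/λ, so λ = 1/1.57 = 0.637.

λ ≈ 0.637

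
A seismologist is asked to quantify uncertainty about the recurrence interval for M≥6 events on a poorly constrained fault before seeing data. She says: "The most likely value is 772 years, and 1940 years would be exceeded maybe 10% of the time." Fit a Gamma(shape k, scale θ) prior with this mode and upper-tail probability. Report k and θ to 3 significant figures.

k ≈ 3.26, θ ≈ 341

Gamma(k,θ) with k>1 has mode (k−1)θ, so θ = 772/(k−1).
Need P(X < 1940) = 0.9 with θ tied to k this way. Start at k = 2, θ = 772: P(X<1940) ≈ 0.715.
Too low — raise k to concentrate. Iterating converges to k ≈ 3.26.
Then θ = 772/(3.26−1) ≈ 341.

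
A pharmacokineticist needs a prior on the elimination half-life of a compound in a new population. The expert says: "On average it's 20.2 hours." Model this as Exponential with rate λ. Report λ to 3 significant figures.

Exponential mean = 1/λ, so λ = 1/20.2 = 0.0495.

λ ≈ 0.0495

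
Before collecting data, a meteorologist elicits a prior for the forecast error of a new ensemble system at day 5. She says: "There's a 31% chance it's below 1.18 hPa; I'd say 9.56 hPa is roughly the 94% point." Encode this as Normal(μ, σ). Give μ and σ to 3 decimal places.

μ = 3.206, σ = 4.087

For Normal(μ,σ), the p-quantile is μ + z_p·σ. Here z_{0.31} = -0.4959, z_{0.94} = 1.555.
So 1.18 = μ − 0.4959σ and 9.56 = μ + 1.555σ.
Subtracting: σ = (9.56 − 1.18)/(1.555 − (-0.4959)) = 4.087.
Then μ = 1.18 − (-0.4959)·4.087 = 3.206.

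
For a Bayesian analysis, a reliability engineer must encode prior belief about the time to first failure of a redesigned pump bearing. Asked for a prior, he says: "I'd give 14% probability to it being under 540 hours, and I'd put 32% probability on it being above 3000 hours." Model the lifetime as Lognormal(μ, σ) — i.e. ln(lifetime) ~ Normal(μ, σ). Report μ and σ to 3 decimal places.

μ ≈ 7.488, σ ≈ 1.108

If T ~ Lognormal(μ,σ) then ln T ~ Normal(μ,σ), so the p-quantile of ln T is μ + z_p·σ.
ln(540) = 6.292 and ln(3000) = 8.006; z_{0.14} = -1.08, z_{0.68} = 0.4677.
σ = (8.006 − 6.292)/(0.4677 − (-1.08)) = 1.108.
μ = 6.292 − (-1.08)·1.108 = 7.488.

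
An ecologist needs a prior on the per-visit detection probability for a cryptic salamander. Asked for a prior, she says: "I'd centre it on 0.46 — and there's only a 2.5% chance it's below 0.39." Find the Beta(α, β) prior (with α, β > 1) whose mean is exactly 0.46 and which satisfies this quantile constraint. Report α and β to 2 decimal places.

α ≈ 87.91, β ≈ 103.20

With mean 0.46 fixed, write α = 0.46s, β = 0.54s where s = α+β.
Need P(θ < 0.39) = 0.025 under Beta(0.46s, 0.54s). Normal approximation: (q−m)/√(m(1−m)/s) ≈ z_{0.025} = -1.96, so s ≈ 0.46·0.54·(-1.96)²/(0.39−0.46)² = 194.7.
At s = 194.7: P(θ<0.39) ≈ 0.024. Adjusting to match 0.025 gives s ≈ 191.12.
So α = 0.46·191.12 ≈ 87.91, β = 0.54·191.12 ≈ 103.20.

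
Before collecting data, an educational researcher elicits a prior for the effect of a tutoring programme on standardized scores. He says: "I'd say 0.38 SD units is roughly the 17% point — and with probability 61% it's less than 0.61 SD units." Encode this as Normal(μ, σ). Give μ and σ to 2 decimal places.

μ = 0.56, σ = 0.19

For Normal(μ,σ), the p-quantile is μ + z_p·σ. Here z_{0.17} = -0.9542, z_{0.61} = 0.2793.
So 0.38 = μ − 0.9542σ and 0.61 = μ + 0.2793σ.
Subtracting: σ = (0.61 − 0.38)/(0.2793 − (-0.9542)) = 0.19.
Then μ = 0.38 − (-0.9542)·0.19 = 0.56.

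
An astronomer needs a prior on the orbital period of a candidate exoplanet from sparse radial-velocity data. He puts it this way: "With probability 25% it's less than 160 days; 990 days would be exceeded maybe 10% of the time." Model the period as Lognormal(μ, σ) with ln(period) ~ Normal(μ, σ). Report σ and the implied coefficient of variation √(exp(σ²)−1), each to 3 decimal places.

If T ~ Lognormal(μ,σ) then ln T ~ Normal(μ,σ), so the p-quantile of ln T is μ + z_p·σ.
ln(160) = 5.075 and ln(990) = 6.898; z_{0.25} = -0.6745, z_{0.9} = 1.282.
σ = (6.898 − 5.075)/(1.282 − (-0.6745)) = 0.932.
μ = 5.075 − (-0.6745)·0.932 = 5.704.
CV = √(exp(σ²)−1) = √(exp(0.8681)−1) = 1.176.

σ ≈ 0.932, CV ≈ 1.176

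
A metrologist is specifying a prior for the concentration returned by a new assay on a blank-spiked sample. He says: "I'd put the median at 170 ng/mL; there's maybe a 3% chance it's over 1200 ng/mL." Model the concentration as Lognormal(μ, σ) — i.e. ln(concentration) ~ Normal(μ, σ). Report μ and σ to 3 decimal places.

If T ~ Lognormal(μ,σ) then ln T ~ Normal(μ,σ), so the p-quantile of ln T is μ + z_p·σ.
ln(170) = 5.136 and ln(1200) = 7.09; z_{0.5} = 0, z_{0.97} = 1.881.
σ = (7.09 − 5.136)/(1.881 − (0)) = 1.039.
μ = 5.136 − (0)·1.039 = 5.136.

μ ≈ 5.136, σ ≈ 1.039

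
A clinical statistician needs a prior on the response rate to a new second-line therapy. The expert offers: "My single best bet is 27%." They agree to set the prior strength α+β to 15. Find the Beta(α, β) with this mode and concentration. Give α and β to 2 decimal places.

For α,β > 1 the Beta mode is (α−1)/(α+β−2). With α+β = 15, the mode is (α−1)/13.
Set (α−1)/13 = 0.27 → α = 1 + 0.27·13 = 4.51.
β = 15 − α = 10.49.

α = 4.51, β = 10.49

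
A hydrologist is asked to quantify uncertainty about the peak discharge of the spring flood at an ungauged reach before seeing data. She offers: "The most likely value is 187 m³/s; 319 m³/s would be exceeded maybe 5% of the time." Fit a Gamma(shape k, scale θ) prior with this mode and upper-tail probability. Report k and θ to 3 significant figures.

k ≈ 10.8, θ ≈ 19.1

Gamma(k,θ) with k>1 has mode (k−1)θ, so θ = 187/(k−1).
Need P(X < 319) = 0.95 with θ tied to k this way. Start at k = 2, θ = 187: P(X<319) ≈ 0.509.
Too low — raise k to concentrate. Iterating converges to k ≈ 10.8.
Then θ = 187/(10.8−1) ≈ 19.1.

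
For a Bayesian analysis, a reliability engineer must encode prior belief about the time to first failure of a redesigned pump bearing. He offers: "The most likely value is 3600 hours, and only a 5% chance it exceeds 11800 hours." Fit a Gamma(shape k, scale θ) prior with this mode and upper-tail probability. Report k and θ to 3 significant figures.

Gamma(k,θ) with k>1 has mode (k−1)θ, so θ = 3600/(k−1).
Need P(X < 11800) = 0.95 with θ tied to k this way. Start at k = 2, θ = 3600: P(X<11800) ≈ 0.839.
Too low — raise k to concentrate. Iterating converges to k ≈ 2.85.
Then θ = 3600/(2.85−1) ≈ 1940.

k ≈ 2.85, θ ≈ 1940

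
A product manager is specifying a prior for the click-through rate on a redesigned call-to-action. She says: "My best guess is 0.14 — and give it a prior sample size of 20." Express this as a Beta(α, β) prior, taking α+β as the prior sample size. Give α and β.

α = 2.8, β = 17.2

Under the effective-sample-size interpretation, Beta(α, β) has prior mean α/(α+β) and prior sample size α+β.
So α+β = 20 and α/(α+β) = 0.14, giving α = 0.14·20 = 2.8 and β = 20 − 2.8 = 17.2.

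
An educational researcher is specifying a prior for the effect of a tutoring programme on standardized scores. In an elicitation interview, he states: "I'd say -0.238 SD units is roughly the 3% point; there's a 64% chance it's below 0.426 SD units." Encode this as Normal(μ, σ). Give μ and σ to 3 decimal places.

The p-quantile of Normal(μ,σ) is μ + z_p·σ, with z_{0.03} = -1.881 and z_{0.64} = 0.3585.
Eliminate σ: μ = (z₂·x₁ − z₁·x₂)/(z₂ − z₁) = (0.3585·-0.238 − (-1.881)·0.426)/2.239 = 0.320.
Then σ = (x₂ − x₁)/(z₂ − z₁) = (0.426 − -0.238)/2.239 = 0.297.

μ = 0.320, σ = 0.297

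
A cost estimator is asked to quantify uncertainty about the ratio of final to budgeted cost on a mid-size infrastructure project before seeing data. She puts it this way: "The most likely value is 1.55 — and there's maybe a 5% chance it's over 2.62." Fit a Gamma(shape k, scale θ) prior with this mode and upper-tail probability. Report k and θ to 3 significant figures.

k ≈ 11.1, θ ≈ 0.153

Gamma(k,θ) with k>1 has mode (k−1)θ, so θ = 1.55/(k−1).
Need P(X < 2.62) = 0.95 with θ tied to k this way. Start at k = 2, θ = 1.55: P(X<2.62) ≈ 0.504.
Too low — raise k to concentrate. Iterating converges to k ≈ 11.1.
Then θ = 1.55/(11.1−1) ≈ 0.153.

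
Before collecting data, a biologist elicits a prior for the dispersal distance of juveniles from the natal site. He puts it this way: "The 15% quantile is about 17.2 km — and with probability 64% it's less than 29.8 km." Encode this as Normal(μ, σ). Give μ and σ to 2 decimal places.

μ = 26.56, σ = 9.03

For Normal(μ,σ), the p-quantile is μ + z_p·σ. Here z_{0.15} = -1.036, z_{0.64} = 0.3585.
So 17.2 = μ − 1.036σ and 29.8 = μ + 0.3585σ.
Subtracting: σ = (29.8 − 17.2)/(0.3585 − (-1.036)) = 9.03.
Then μ = 17.2 − (-1.036)·9.03 = 26.56.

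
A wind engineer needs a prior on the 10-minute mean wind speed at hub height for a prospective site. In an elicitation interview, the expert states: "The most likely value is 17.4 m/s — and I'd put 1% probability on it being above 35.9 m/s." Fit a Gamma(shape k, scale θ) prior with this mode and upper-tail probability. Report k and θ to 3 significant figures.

k ≈ 10.3, θ ≈ 1.87

Gamma(k,θ) with k>1 has mode (k−1)θ, so θ = 17.4/(k−1).
Need P(X < 35.9) = 0.99 with θ tied to k this way. Start at k = 2, θ = 17.4: P(X<35.9) ≈ 0.611.
Too low — raise k to concentrate. Iterating converges to k ≈ 10.3.
Then θ = 17.4/(10.3−1) ≈ 1.87.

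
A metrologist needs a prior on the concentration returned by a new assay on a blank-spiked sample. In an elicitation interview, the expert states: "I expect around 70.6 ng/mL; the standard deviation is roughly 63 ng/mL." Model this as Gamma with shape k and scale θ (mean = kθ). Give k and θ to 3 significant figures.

For Gamma(k, scale θ): mean = kθ, variance = kθ², so CV = 1/√k.
CV = SD/mean = 63/70.6 = 0.8924, hence k = 1/CV² = 1.26.
Then θ = mean/k = 70.6/1.26 = 56.2.

k ≈ 1.26, θ ≈ 56.2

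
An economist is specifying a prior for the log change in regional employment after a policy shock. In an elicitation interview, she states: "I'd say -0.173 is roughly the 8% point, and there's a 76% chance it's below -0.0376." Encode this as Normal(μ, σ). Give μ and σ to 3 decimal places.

μ = -0.083, σ = 0.064

For Normal(μ,σ), the p-quantile is μ + z_p·σ. Here z_{0.08} = -1.405, z_{0.76} = 0.7063.
So -0.173 = μ − 1.405σ and -0.0376 = μ + 0.7063σ.
Subtracting: σ = (-0.0376 − -0.173)/(0.7063 − (-1.405)) = 0.064.
Then μ = -0.173 − (-1.405)·0.064 = -0.083.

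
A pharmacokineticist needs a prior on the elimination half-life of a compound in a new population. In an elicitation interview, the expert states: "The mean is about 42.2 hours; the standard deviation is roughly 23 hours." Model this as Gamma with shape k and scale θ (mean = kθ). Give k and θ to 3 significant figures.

For Gamma(k, scale θ): mean = kθ, variance = kθ², so CV = 1/√k.
CV = SD/mean = 23/42.2 = 0.545, hence k = 1/CV² = 3.37.
Then θ = mean/k = 42.2/3.37 = 12.5.

k ≈ 3.37, θ ≈ 12.5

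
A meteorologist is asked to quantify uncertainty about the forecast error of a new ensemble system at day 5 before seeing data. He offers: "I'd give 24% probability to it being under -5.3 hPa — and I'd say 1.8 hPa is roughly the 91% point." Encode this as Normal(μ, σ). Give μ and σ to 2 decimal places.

The p-quantile of Normal(μ,σ) is μ + z_p·σ, with z_{0.24} = -0.7063 and z_{0.91} = 1.341.
Eliminate σ: μ = (z₂·x₁ − z₁·x₂)/(z₂ − z₁) = (1.341·-5.3 − (-0.7063)·1.8)/2.047 = -2.85.
Then σ = (x₂ − x₁)/(z₂ − z₁) = (1.8 − -5.3)/2.047 = 3.47.

μ = -2.85, σ = 3.47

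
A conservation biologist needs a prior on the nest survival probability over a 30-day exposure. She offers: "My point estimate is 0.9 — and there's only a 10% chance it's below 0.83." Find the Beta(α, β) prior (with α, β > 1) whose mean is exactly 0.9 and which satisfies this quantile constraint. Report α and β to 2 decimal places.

α ≈ 29.55, β ≈ 3.28

With mean 0.9 fixed, write α = 0.9s, β = 0.1s where s = α+β.
Need P(θ < 0.83) = 0.1 under Beta(0.9s, 0.1s). Normal approximation: (q−m)/√(m(1−m)/s) ≈ z_{0.1} = -1.28, so s ≈ 0.9·0.1·(-1.28)²/(0.83−0.9)² = 30.2.
At s = 30.2: P(θ<0.83) ≈ 0.107. Adjusting to match 0.1 gives s ≈ 32.84.
So α = 0.9·32.84 ≈ 29.55, β = 0.1·32.84 ≈ 3.28.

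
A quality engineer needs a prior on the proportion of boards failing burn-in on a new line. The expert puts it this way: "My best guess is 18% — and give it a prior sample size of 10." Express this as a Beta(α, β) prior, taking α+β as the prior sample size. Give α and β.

Under the effective-sample-size interpretation, Beta(α, β) has prior mean α/(α+β) and prior sample size α+β.
So α+β = 10 and α/(α+β) = 0.18, giving α = 0.18·10 = 1.8 and β = 10 − 1.8 = 8.2.

α = 1.8, β = 8.2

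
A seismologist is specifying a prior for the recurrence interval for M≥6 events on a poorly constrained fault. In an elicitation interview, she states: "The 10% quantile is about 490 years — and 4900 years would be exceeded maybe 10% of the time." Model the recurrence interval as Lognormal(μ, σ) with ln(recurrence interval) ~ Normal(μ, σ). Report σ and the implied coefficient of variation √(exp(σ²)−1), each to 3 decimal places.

σ ≈ 0.898, CV ≈ 1.114

If T ~ Lognormal(μ,σ) then ln T ~ Normal(μ,σ), so the p-quantile of ln T is μ + z_p·σ.
ln(490) = 6.194 and ln(4900) = 8.497; z_{0.1} = -1.282, z_{0.9} = 1.282.
σ = (8.497 − 6.194)/(1.282 − (-1.282)) = 0.898.
μ = 6.194 − (-1.282)·0.898 = 7.346.
CV = √(exp(σ²)−1) = √(exp(0.8070)−1) = 1.114.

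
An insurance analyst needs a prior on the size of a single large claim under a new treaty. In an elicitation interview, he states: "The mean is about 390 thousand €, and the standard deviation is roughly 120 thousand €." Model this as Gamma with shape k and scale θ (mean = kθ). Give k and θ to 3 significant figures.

k ≈ 10.6, θ ≈ 36.9

For Gamma(k, scale θ): mean = kθ, variance = kθ², so CV = 1/√k.
CV = SD/mean = 120/390 = 0.3077, hence k = 1/CV² = 10.6.
Then θ = mean/k = 390/10.6 = 36.9.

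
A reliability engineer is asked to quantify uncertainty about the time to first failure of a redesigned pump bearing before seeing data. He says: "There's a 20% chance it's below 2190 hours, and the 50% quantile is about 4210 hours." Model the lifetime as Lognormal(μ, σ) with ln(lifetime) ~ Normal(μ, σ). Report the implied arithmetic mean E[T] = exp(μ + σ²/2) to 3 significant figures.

E[T] ≈ 5690 hours

If T ~ Lognormal(μ,σ) then ln T ~ Normal(μ,σ), so the p-quantile of ln T is μ + z_p·σ.
ln(2190) = 7.692 and ln(4210) = 8.345; z_{0.2} = -0.8416, z_{0.5} = 0.
σ = (8.345 − 7.692)/(0 − (-0.8416)) = 0.777.
μ = 7.692 − (-0.8416)·0.777 = 8.345.
E[T] = exp(μ + σ²/2) = exp(8.345 + 0.3015) = 5690 hours.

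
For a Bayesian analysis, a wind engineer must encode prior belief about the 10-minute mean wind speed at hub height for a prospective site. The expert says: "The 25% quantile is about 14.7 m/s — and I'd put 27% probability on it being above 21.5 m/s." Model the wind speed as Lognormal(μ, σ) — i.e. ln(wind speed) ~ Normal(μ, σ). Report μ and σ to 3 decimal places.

If T ~ Lognormal(μ,σ) then ln T ~ Normal(μ,σ), so the p-quantile of ln T is μ + z_p·σ.
ln(14.7) = 2.688 and ln(21.5) = 3.068; z_{0.25} = -0.6745, z_{0.73} = 0.6128.
σ = (3.068 − 2.688)/(0.6128 − (-0.6745)) = 0.295.
μ = 2.688 − (-0.6745)·0.295 = 2.887.

μ ≈ 2.887, σ ≈ 0.295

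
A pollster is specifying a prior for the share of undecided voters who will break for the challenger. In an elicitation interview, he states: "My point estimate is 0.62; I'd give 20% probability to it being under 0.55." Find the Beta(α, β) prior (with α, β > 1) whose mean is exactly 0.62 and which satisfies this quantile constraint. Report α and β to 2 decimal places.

With mean 0.62 fixed, write α = 0.62s, β = 0.38s where s = α+β.
Need P(θ < 0.55) = 0.2 under Beta(0.62s, 0.38s). Normal approximation: (q−m)/√(m(1−m)/s) ≈ z_{0.2} = -0.842, so s ≈ 0.62·0.38·(-0.842)²/(0.55−0.62)² = 34.1.
At s = 34.1: P(θ<0.55) ≈ 0.198. Adjusting to match 0.2 gives s ≈ 33.47.
So α = 0.62·33.47 ≈ 20.75, β = 0.38·33.47 ≈ 12.72.

α ≈ 20.75, β ≈ 12.72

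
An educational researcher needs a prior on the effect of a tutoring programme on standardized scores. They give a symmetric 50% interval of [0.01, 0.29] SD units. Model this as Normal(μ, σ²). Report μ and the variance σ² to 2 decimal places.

μ = 0.15, σ² = 0.04

A symmetric 50% interval runs μ ± z·σ with z = 0.6745.
Half-width = 0.14, so σ = 0.14/0.6745 = 0.208 and σ² = 0.04.
μ is the interval midpoint, 0.15.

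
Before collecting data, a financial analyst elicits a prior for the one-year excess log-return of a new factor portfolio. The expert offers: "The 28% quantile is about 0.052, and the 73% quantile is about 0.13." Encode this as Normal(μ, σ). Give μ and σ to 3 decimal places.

The p-quantile of Normal(μ,σ) is μ + z_p·σ, with z_{0.28} = -0.5828 and z_{0.73} = 0.6128.
Eliminate σ: μ = (z₂·x₁ − z₁·x₂)/(z₂ − z₁) = (0.6128·0.052 − (-0.5828)·0.13)/1.196 = 0.090.
Then σ = (x₂ − x₁)/(z₂ − z₁) = (0.13 − 0.052)/1.196 = 0.065.

μ = 0.090, σ = 0.065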